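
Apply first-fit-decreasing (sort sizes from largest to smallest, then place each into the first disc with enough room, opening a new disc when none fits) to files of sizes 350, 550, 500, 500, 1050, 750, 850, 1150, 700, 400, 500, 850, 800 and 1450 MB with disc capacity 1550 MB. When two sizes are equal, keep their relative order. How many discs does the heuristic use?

7

Sorted descending: 1450, 1150, 1050, 850, 850, 800, 750, 700, 550, 500, 500, 500, 400, 350.
  1450 → disc 1 (new)  [load 1450/1550]
  1150 → disc 2 (new)  [load 1150/1550]
  1050 → disc 3 (new)  [load 1050/1550]
  850 → disc 4 (new)  [load 850/1550]
  850 → disc 5 (new)  [load 850/1550]
  800 → disc 6 (new)  [load 800/1550]
  750 → disc 6  [load 1550/1550]
  700 → disc 4  [load 1550/1550]
  550 → disc 5  [load 1400/1550]
  500 → disc 3  [load 1550/1550]
  500 → disc 7 (new)  [load 500/1550]
  500 → disc 7  [load 1000/1550]
  400 → disc 2  [load 1550/1550]
  350 → disc 7  [load 1350/1550]
7 discs opened.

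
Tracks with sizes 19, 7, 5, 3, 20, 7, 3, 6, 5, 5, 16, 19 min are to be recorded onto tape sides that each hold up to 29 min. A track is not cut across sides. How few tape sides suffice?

4

Total = 20 + 19 + 19 + 16 + 7 + 7 + 6 + 5 + 5 + 5 + 3 + 3 = 115 min.
Lower bound: ⌈115/29⌉ = 4 tape sides.
A packing using 4 tape sides:
  side 1: 20 + 6 + 3 = 29
  side 2: 19 + 7 + 3 = 29
  side 3: 19 + 5 + 5 = 29
  side 4: 16 + 7 + 5 = 28
This matches the lower bound, so 4 is optimal.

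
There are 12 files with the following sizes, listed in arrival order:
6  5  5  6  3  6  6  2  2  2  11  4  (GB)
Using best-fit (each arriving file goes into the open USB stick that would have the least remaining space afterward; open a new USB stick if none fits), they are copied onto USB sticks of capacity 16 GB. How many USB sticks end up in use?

4

  6 → USB stick 1 (new)  [load 6/16]
  5 → USB stick 1  [load 11/16]
  5 → USB stick 1  [load 16/16]
  6 → USB stick 2 (new)  [load 6/16]
  3 → USB stick 2  [load 9/16]
  6 → USB stick 2  [load 15/16]
  6 → USB stick 3 (new)  [load 6/16]
  2 → USB stick 3  [load 8/16]
  2 → USB stick 3  [load 10/16]
  2 → USB stick 3  [load 12/16]
  11 → USB stick 4 (new)  [load 11/16]
  4 → USB stick 3  [load 16/16]
4 USB sticks opened.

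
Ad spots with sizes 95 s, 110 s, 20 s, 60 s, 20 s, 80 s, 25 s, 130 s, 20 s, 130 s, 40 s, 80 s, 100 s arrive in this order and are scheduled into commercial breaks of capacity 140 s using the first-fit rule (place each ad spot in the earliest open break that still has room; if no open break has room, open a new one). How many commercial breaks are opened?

7

  95 → break 1 (new)  [load 95/140]
  110 → break 2 (new)  [load 110/140]
  20 → break 1  [load 115/140]
  60 → break 3 (new)  [load 60/140]
  20 → break 1  [load 135/140]
  80 → break 3  [load 140/140]
  25 → break 2  [load 135/140]
  130 → break 4 (new)  [load 130/140]
  20 → break 5 (new)  [load 20/140]
  130 → break 6 (new)  [load 130/140]
  40 → break 5  [load 60/140]
  80 → break 5  [load 140/140]
  100 → break 7 (new)  [load 100/140]
7 commercial breaks opened.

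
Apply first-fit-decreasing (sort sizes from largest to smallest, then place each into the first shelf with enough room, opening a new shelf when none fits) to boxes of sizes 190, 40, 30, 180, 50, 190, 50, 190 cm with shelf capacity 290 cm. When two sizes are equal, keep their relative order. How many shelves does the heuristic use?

4

Sorted descending: 190, 190, 190, 180, 50, 50, 40, 30.
  190 → shelf 1 (new)  [load 190/290]
  190 → shelf 2 (new)  [load 190/290]
  190 → shelf 3 (new)  [load 190/290]
  180 → shelf 4 (new)  [load 180/290]
  50 → shelf 1  [load 240/290]
  50 → shelf 1  [load 290/290]
  40 → shelf 2  [load 230/290]
  30 → shelf 2  [load 260/290]
4 shelves opened.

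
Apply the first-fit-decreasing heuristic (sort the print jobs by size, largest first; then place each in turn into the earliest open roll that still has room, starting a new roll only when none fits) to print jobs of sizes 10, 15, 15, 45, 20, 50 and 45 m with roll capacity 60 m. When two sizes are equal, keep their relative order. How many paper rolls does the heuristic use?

Sorted descending: 50, 45, 45, 20, 15, 15, 10.
  50 → roll 1 (new)  [load 50/60]
  45 → roll 2 (new)  [load 45/60]
  45 → roll 3 (new)  [load 45/60]
  20 → roll 4 (new)  [load 20/60]
  15 → roll 2  [load 60/60]
  15 → roll 3  [load 60/60]
  10 → roll 1  [load 60/60]
4 paper rolls opened.

4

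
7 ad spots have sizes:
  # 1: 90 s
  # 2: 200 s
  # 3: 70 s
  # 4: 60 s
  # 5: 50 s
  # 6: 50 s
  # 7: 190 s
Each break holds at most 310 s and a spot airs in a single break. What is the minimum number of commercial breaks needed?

Total = 200 + 190 + 90 + 70 + 60 + 50 + 50 = 710 s.
Lower bound: ⌈710/310⌉ = 3 commercial breaks.
A packing using 3 commercial breaks:
  break 1: 200 + 90 = 290
  break 2: 190 + 70 + 50 = 310
  break 3: 60 + 50 = 110
This matches the lower bound, so 3 is optimal.

3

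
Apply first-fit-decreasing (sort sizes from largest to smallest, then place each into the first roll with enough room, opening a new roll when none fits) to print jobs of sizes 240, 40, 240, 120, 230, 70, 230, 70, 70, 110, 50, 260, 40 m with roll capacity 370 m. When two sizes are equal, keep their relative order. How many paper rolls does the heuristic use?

5

Sorted descending: 260, 240, 240, 230, 230, 120, 110, 70, 70, 70, 50, 40, 40.
  260 → roll 1 (new)  [load 260/370]
  240 → roll 2 (new)  [load 240/370]
  240 → roll 3 (new)  [load 240/370]
  230 → roll 4 (new)  [load 230/370]
  230 → roll 5 (new)  [load 230/370]
  120 → roll 2  [load 360/370]
  110 → roll 1  [load 370/370]
  70 → roll 3  [load 310/370]
  70 → roll 4  [load 300/370]
  70 → roll 4  [load 370/370]
  50 → roll 3  [load 360/370]
  40 → roll 5  [load 270/370]
  40 → roll 5  [load 310/370]
5 paper rolls opened.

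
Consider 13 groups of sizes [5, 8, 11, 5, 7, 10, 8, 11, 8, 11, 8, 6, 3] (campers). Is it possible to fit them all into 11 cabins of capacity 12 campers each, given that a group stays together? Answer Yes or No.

A valid assignment using 10 cabins:
  cabin 1: 11 = 11
  cabin 2: 11 = 11
  cabin 3: 11 = 11
  cabin 4: 10 = 10
  cabin 5: 8 + 3 = 11
  cabin 6: 8 = 8
  cabin 7: 8 = 8
  cabin 8: 8 = 8
  cabin 9: 7 + 5 = 12
  cabin 10: 6 + 5 = 11
That uses only 10 ≤ 11, so 11 cabins are enough.

Yes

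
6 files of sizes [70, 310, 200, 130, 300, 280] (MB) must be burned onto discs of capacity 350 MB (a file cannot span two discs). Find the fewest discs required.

Total = 310 + 300 + 280 + 200 + 130 + 70 = 1290 MB.
Lower bound: ⌈1290/350⌉ = 4 discs.
A packing using 4 discs:
  disc 1: 310 = 310
  disc 2: 300 = 300
  disc 3: 280 + 70 = 350
  disc 4: 200 + 130 = 330
This matches the lower bound, so 4 is optimal.

4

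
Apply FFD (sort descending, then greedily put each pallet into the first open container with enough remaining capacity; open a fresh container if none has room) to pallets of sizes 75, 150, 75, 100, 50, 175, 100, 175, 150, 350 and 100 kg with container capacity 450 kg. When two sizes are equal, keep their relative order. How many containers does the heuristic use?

Sorted descending: 350, 175, 175, 150, 150, 100, 100, 100, 75, 75, 50.
  350 → container 1 (new)  [load 350/450]
  175 → container 2 (new)  [load 175/450]
  175 → container 2  [load 350/450]
  150 → container 3 (new)  [load 150/450]
  150 → container 3  [load 300/450]
  100 → container 1  [load 450/450]
  100 → container 2  [load 450/450]
  100 → container 3  [load 400/450]
  75 → container 4 (new)  [load 75/450]
  75 → container 4  [load 150/450]
  50 → container 3  [load 450/450]
4 containers opened.

4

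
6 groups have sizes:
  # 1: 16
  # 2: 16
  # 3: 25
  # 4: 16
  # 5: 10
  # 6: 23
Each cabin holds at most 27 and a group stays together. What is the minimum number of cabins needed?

Total = 25 + 23 + 16 + 16 + 16 + 10 = 106.
Lower bound: ⌈106/27⌉ = 4 cabins.
Also, 5 groups each exceed 27/2, and no two of those can share a cabin, so at least 5 cabins are needed.
A packing using 5 cabins:
  cabin 1: 25 = 25
  cabin 2: 23 = 23
  cabin 3: 16 + 10 = 26
  cabin 4: 16 = 16
  cabin 5: 16 = 16
This matches the lower bound, so 5 is optimal.

5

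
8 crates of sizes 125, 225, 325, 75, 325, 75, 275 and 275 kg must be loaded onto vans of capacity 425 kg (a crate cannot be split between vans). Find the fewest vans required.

Total = 325 + 325 + 275 + 275 + 225 + 125 + 75 + 75 = 1700 kg.
Lower bound: ⌈1700/425⌉ = 4 vans.
Also, 5 crates each exceed 425/2 kg, and no two of those can share a van, so at least 5 vans are needed.
A packing using 5 vans:
  van 1: 325 + 75 = 400
  van 2: 325 + 75 = 400
  van 3: 275 + 125 = 400
  van 4: 275 = 275
  van 5: 225 = 225
This matches the lower bound, so 5 is optimal.

5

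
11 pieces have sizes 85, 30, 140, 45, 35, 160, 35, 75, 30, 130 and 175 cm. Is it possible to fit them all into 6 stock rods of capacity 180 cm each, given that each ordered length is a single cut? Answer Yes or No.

A valid assignment using 6 stock rods:
  stock rod 1: 175 = 175
  stock rod 2: 160 = 160
  stock rod 3: 140 + 35 = 175
  stock rod 4: 130 + 45 = 175
  stock rod 5: 85 + 75 = 160
  stock rod 6: 35 + 30 + 30 = 95
Every load is within 180 cm, so 6 stock rods suffice.

Yes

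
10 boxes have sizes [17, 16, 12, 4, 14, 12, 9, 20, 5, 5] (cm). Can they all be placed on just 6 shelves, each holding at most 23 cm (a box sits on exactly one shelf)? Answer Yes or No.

Yes

A valid assignment using 6 shelves:
  shelf 1: 20 = 20
  shelf 2: 17 + 5 = 22
  shelf 3: 16 + 5 = 21
  shelf 4: 14 + 9 = 23
  shelf 5: 12 + 4 = 16
  shelf 6: 12 = 12
Every load is within 23 cm, so 6 shelves suffice.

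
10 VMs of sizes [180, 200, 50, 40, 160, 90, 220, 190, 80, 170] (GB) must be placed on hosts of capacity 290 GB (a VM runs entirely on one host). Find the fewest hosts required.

6

Total = 220 + 200 + 190 + 180 + 170 + 160 + 90 + 80 + 50 + 40 = 1380 GB.
Lower bound: ⌈1380/290⌉ = 5 hosts.
Also, 6 VMs each exceed 145 GB, and no two of those can share a host, so at least 6 hosts are needed.
A packing using 6 hosts:
  host 1: 220 + 50 = 270
  host 2: 200 + 90 = 290
  host 3: 190 + 80 = 270
  host 4: 180 + 40 = 220
  host 5: 170 = 170
  host 6: 160 = 160
This matches the lower bound, so 6 is optimal.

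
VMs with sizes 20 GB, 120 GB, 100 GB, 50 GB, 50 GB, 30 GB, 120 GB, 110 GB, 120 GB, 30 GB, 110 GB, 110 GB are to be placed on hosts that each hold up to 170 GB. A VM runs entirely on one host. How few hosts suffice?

7

Total = 120 + 120 + 120 + 110 + 110 + 110 + 100 + 50 + 50 + 30 + 30 + 20 = 970 GB.
Lower bound: ⌈970/170⌉ = 6 hosts.
Also, 7 VMs each exceed 85 GB, and no two of those can share a host, so at least 7 hosts are needed.
A packing using 7 hosts:
  host 1: 120 + 50 = 170
  host 2: 120 + 50 = 170
  host 3: 120 + 30 + 20 = 170
  host 4: 110 + 30 = 140
  host 5: 110 = 110
  host 6: 110 = 110
  host 7: 100 = 100
This matches the lower bound, so 7 is optimal.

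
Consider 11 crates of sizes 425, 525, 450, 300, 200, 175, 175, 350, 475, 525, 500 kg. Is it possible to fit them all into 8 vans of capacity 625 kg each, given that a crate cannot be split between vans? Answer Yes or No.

Yes

A valid assignment using 8 vans:
  van 1: 525 = 525
  van 2: 525 = 525
  van 3: 500 = 500
  van 4: 475 = 475
  van 5: 450 + 175 = 625
  van 6: 425 + 200 = 625
  van 7: 350 + 175 = 525
  van 8: 300 = 300
Every load is within 625 kg, so 8 vans suffice.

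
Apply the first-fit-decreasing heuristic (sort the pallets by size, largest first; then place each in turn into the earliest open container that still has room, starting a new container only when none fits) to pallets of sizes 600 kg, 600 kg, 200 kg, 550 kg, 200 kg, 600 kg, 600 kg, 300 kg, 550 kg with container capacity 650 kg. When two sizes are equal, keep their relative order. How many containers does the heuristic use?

Sorted descending: 600, 600, 600, 600, 550, 550, 300, 200, 200.
  600 → container 1 (new)  [load 600/650]
  600 → container 2 (new)  [load 600/650]
  600 → container 3 (new)  [load 600/650]
  600 → container 4 (new)  [load 600/650]
  550 → container 5 (new)  [load 550/650]
  550 → container 6 (new)  [load 550/650]
  300 → container 7 (new)  [load 300/650]
  200 → container 7  [load 500/650]
  200 → container 8 (new)  [load 200/650]
8 containers opened.

8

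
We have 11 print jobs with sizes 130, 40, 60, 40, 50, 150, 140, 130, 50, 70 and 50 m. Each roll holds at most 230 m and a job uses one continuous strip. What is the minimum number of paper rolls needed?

Total = 150 + 140 + 130 + 130 + 70 + 60 + 50 + 50 + 50 + 40 + 40 = 910 m.
Lower bound: ⌈910/230⌉ = 4 paper rolls.
A packing using 4 paper rolls:
  roll 1: 150 + 70 = 220
  roll 2: 140 + 50 + 40 = 230
  roll 3: 130 + 60 + 40 = 230
  roll 4: 130 + 50 + 50 = 230
This matches the lower bound, so 4 is optimal.

4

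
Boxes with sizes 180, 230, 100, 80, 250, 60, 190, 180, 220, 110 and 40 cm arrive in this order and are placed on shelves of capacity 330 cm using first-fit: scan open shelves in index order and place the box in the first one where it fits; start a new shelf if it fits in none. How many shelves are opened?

  180 → shelf 1 (new)  [load 180/330]
  230 → shelf 2 (new)  [load 230/330]
  100 → shelf 1  [load 280/330]
  80 → shelf 2  [load 310/330]
  250 → shelf 3 (new)  [load 250/330]
  60 → shelf 3  [load 310/330]
  190 → shelf 4 (new)  [load 190/330]
  180 → shelf 5 (new)  [load 180/330]
  220 → shelf 6 (new)  [load 220/330]
  110 → shelf 4  [load 300/330]
  40 → shelf 1  [load 320/330]
6 shelves opened.

6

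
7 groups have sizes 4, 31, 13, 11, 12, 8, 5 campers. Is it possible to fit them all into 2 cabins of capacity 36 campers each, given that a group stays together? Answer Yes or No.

No

Total = 84 campers; ⌈84/36⌉ = 3.
At least 3 cabins are required, but only 2 are allowed.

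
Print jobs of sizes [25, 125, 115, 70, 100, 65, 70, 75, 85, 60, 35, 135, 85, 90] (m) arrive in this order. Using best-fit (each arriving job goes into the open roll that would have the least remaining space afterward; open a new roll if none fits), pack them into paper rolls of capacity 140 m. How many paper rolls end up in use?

  25 → roll 1 (new)  [load 25/140]
  125 → roll 2 (new)  [load 125/140]
  115 → roll 1  [load 140/140]
  70 → roll 3 (new)  [load 70/140]
  100 → roll 4 (new)  [load 100/140]
  65 → roll 3  [load 135/140]
  70 → roll 5 (new)  [load 70/140]
  75 → roll 6 (new)  [load 75/140]
  85 → roll 7 (new)  [load 85/140]
  60 → roll 6  [load 135/140]
  35 → roll 4  [load 135/140]
  135 → roll 8 (new)  [load 135/140]
  85 → roll 9 (new)  [load 85/140]
  90 → roll 10 (new)  [load 90/140]
10 paper rolls opened.

10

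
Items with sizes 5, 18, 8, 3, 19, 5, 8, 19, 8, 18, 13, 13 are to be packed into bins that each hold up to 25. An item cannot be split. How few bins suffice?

7

Total = 19 + 19 + 18 + 18 + 13 + 13 + 8 + 8 + 8 + 5 + 5 + 3 = 137.
Lower bound: ⌈137/25⌉ = 6 bins.
A packing using 7 bins:
  bin 1: 19 + 5 = 24
  bin 2: 19 + 5 = 24
  bin 3: 18 + 3 = 21
  bin 4: 18 = 18
  bin 5: 13 + 8 = 21
  bin 6: 13 + 8 = 21
  bin 7: 8 = 8
No arrangement into 6 bins stays within capacity, so 7 is optimal.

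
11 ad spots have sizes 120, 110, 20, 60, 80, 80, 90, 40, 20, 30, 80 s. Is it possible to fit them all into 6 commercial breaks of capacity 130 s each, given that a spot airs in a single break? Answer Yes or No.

Total = 730 s; ⌈730/130⌉ = 6.
The bound of 6 does not rule out 6, but exhaustive search shows no assignment into 6 commercial breaks of capacity 130 s exists — the minimum is 7.

No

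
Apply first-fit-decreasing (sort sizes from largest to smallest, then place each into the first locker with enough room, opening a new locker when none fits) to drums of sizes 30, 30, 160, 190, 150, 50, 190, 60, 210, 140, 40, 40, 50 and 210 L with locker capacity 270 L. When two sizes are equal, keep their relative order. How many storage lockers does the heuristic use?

7

Sorted descending: 210, 210, 190, 190, 160, 150, 140, 60, 50, 50, 40, 40, 30, 30.
  210 → locker 1 (new)  [load 210/270]
  210 → locker 2 (new)  [load 210/270]
  190 → locker 3 (new)  [load 190/270]
  190 → locker 4 (new)  [load 190/270]
  160 → locker 5 (new)  [load 160/270]
  150 → locker 6 (new)  [load 150/270]
  140 → locker 7 (new)  [load 140/270]
  60 → locker 1  [load 270/270]
  50 → locker 2  [load 260/270]
  50 → locker 3  [load 240/270]
  40 → locker 4  [load 230/270]
  40 → locker 4  [load 270/270]
  30 → locker 3  [load 270/270]
  30 → locker 5  [load 190/270]
7 storage lockers opened.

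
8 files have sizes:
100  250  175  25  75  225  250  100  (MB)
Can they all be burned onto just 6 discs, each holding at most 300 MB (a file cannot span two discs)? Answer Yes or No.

Yes

A valid assignment using 5 discs:
  disc 1: 250 + 25 = 275
  disc 2: 250 = 250
  disc 3: 225 + 75 = 300
  disc 4: 175 + 100 = 275
  disc 5: 100 = 100
That uses only 5 ≤ 6, so 6 discs are enough.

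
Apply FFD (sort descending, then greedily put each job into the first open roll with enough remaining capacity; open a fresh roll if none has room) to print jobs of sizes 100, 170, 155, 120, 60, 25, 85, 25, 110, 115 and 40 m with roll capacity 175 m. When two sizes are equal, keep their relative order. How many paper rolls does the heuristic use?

7

Sorted descending: 170, 155, 120, 115, 110, 100, 85, 60, 40, 25, 25.
  170 → roll 1 (new)  [load 170/175]
  155 → roll 2 (new)  [load 155/175]
  120 → roll 3 (new)  [load 120/175]
  115 → roll 4 (new)  [load 115/175]
  110 → roll 5 (new)  [load 110/175]
  100 → roll 6 (new)  [load 100/175]
  85 → roll 7 (new)  [load 85/175]
  60 → roll 4  [load 175/175]
  40 → roll 3  [load 160/175]
  25 → roll 5  [load 135/175]
  25 → roll 5  [load 160/175]
7 paper rolls opened.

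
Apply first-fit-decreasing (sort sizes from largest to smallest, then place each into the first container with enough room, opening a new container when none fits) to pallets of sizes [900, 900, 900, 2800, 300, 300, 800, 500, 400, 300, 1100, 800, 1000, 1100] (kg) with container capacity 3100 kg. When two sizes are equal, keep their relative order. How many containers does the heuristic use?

Sorted descending: 2800, 1100, 1100, 1000, 900, 900, 900, 800, 800, 500, 400, 300, 300, 300.
  2800 → container 1 (new)  [load 2800/3100]
  1100 → container 2 (new)  [load 1100/3100]
  1100 → container 2  [load 2200/3100]
  1000 → container 3 (new)  [load 1000/3100]
  900 → container 2  [load 3100/3100]
  900 → container 3  [load 1900/3100]
  900 → container 3  [load 2800/3100]
  800 → container 4 (new)  [load 800/3100]
  800 → container 4  [load 1600/3100]
  500 → container 4  [load 2100/3100]
  400 → container 4  [load 2500/3100]
  300 → container 1  [load 3100/3100]
  300 → container 3  [load 3100/3100]
  300 → container 4  [load 2800/3100]
4 containers opened.

4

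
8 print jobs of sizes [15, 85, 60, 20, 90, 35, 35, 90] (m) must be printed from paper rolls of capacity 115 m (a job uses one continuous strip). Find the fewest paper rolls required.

5

Total = 90 + 90 + 85 + 60 + 35 + 35 + 20 + 15 = 430 m.
Lower bound: ⌈430/115⌉ = 4 paper rolls.
A packing using 5 paper rolls:
  roll 1: 90 + 20 = 110
  roll 2: 90 + 15 = 105
  roll 3: 85 = 85
  roll 4: 60 + 35 = 95
  roll 5: 35 = 35
No arrangement into 4 paper rolls stays within capacity, so 5 is optimal.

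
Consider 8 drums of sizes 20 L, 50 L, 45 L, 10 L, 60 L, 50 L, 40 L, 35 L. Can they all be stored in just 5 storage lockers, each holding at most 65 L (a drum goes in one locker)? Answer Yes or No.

No

Total = 310 L; ⌈310/65⌉ = 5.
6 drums each exceed half the capacity and cannot share a locker, forcing at least 6 storage lockers.
At least 6 storage lockers are required, but only 5 are allowed.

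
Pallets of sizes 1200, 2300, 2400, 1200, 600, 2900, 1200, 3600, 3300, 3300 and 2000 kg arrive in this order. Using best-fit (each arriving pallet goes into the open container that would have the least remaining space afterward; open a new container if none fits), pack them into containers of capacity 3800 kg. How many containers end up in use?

7

  1200 → container 1 (new)  [load 1200/3800]
  2300 → container 1  [load 3500/3800]
  2400 → container 2 (new)  [load 2400/3800]
  1200 → container 2  [load 3600/3800]
  600 → container 3 (new)  [load 600/3800]
  2900 → container 3  [load 3500/3800]
  1200 → container 4 (new)  [load 1200/3800]
  3600 → container 5 (new)  [load 3600/3800]
  3300 → container 6 (new)  [load 3300/3800]
  3300 → container 7 (new)  [load 3300/3800]
  2000 → container 4  [load 3200/3800]
7 containers opened.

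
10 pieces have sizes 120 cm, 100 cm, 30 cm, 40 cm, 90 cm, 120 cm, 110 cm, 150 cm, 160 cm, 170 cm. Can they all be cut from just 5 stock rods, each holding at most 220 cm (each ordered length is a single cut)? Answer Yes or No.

No

Total = 1090 cm; ⌈1090/220⌉ = 5.
The bound of 5 does not rule out 5, but exhaustive search shows no assignment into 5 stock rods of capacity 220 cm exists — the minimum is 6.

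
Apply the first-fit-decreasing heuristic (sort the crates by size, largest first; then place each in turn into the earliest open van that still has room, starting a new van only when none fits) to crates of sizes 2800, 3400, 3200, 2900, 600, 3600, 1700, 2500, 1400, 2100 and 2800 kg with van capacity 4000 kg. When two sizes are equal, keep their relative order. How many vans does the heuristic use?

Sorted descending: 3600, 3400, 3200, 2900, 2800, 2800, 2500, 2100, 1700, 1400, 600.
  3600 → van 1 (new)  [load 3600/4000]
  3400 → van 2 (new)  [load 3400/4000]
  3200 → van 3 (new)  [load 3200/4000]
  2900 → van 4 (new)  [load 2900/4000]
  2800 → van 5 (new)  [load 2800/4000]
  2800 → van 6 (new)  [load 2800/4000]
  2500 → van 7 (new)  [load 2500/4000]
  2100 → van 8 (new)  [load 2100/4000]
  1700 → van 8  [load 3800/4000]
  1400 → van 7  [load 3900/4000]
  600 → van 2  [load 4000/4000]
8 vans opened.

8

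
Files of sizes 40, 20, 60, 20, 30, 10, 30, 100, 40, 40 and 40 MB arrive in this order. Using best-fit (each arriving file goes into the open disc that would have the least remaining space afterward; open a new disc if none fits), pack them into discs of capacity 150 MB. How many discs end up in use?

3

  40 → disc 1 (new)  [load 40/150]
  20 → disc 1  [load 60/150]
  60 → disc 1  [load 120/150]
  20 → disc 1  [load 140/150]
  30 → disc 2 (new)  [load 30/150]
  10 → disc 1  [load 150/150]
  30 → disc 2  [load 60/150]
  100 → disc 3 (new)  [load 100/150]
  40 → disc 3  [load 140/150]
  40 → disc 2  [load 100/150]
  40 → disc 2  [load 140/150]
3 discs opened.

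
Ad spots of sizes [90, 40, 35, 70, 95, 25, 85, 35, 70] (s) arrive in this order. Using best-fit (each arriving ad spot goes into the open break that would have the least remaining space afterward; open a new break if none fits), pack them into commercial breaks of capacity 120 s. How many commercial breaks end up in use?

  90 → break 1 (new)  [load 90/120]
  40 → break 2 (new)  [load 40/120]
  35 → break 2  [load 75/120]
  70 → break 3 (new)  [load 70/120]
  95 → break 4 (new)  [load 95/120]
  25 → break 4  [load 120/120]
  85 → break 5 (new)  [load 85/120]
  35 → break 5  [load 120/120]
  70 → break 6 (new)  [load 70/120]
6 commercial breaks opened.

6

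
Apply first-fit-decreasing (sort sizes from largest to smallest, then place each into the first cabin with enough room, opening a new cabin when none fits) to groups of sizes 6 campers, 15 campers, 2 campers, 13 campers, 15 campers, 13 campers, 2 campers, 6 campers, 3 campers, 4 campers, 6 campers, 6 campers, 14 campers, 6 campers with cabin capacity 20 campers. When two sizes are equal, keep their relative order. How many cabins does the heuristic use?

6

Sorted descending: 15, 15, 14, 13, 13, 6, 6, 6, 6, 6, 4, 3, 2, 2.
  15 → cabin 1 (new)  [load 15/20]
  15 → cabin 2 (new)  [load 15/20]
  14 → cabin 3 (new)  [load 14/20]
  13 → cabin 4 (new)  [load 13/20]
  13 → cabin 5 (new)  [load 13/20]
  6 → cabin 3  [load 20/20]
  6 → cabin 4  [load 19/20]
  6 → cabin 5  [load 19/20]
  6 → cabin 6 (new)  [load 6/20]
  6 → cabin 6  [load 12/20]
  4 → cabin 1  [load 19/20]
  3 → cabin 2  [load 18/20]
  2 → cabin 2  [load 20/20]
  2 → cabin 6  [load 14/20]
6 cabins opened.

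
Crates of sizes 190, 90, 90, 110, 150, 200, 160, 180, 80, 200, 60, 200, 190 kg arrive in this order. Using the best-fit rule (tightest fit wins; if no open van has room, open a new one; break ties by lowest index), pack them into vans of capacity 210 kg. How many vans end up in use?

  190 → van 1 (new)  [load 190/210]
  90 → van 2 (new)  [load 90/210]
  90 → van 2  [load 180/210]
  110 → van 3 (new)  [load 110/210]
  150 → van 4 (new)  [load 150/210]
  200 → van 5 (new)  [load 200/210]
  160 → van 6 (new)  [load 160/210]
  180 → van 7 (new)  [load 180/210]
  80 → van 3  [load 190/210]
  200 → van 8 (new)  [load 200/210]
  60 → van 4  [load 210/210]
  200 → van 9 (new)  [load 200/210]
  190 → van 10 (new)  [load 190/210]
10 vans opened.

10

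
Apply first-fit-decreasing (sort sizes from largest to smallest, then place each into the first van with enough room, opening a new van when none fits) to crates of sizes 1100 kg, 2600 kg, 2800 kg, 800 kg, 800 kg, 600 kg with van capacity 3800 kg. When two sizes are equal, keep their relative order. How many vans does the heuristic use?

Sorted descending: 2800, 2600, 1100, 800, 800, 600.
  2800 → van 1 (new)  [load 2800/3800]
  2600 → van 2 (new)  [load 2600/3800]
  1100 → van 2  [load 3700/3800]
  800 → van 1  [load 3600/3800]
  800 → van 3 (new)  [load 800/3800]
  600 → van 3  [load 1400/3800]
3 vans opened.

3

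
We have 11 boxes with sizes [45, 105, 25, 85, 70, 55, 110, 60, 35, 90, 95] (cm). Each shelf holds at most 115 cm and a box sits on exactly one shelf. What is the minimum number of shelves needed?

Total = 110 + 105 + 95 + 90 + 85 + 70 + 60 + 55 + 45 + 35 + 25 = 775 cm.
Lower bound: ⌈775/115⌉ = 7 shelves.
A packing using 8 shelves:
  shelf 1: 110 = 110
  shelf 2: 105 = 105
  shelf 3: 95 = 95
  shelf 4: 90 + 25 = 115
  shelf 5: 85 = 85
  shelf 6: 70 + 45 = 115
  shelf 7: 60 + 55 = 115
  shelf 8: 35 = 35
No arrangement into 7 shelves stays within capacity, so 8 is optimal.

8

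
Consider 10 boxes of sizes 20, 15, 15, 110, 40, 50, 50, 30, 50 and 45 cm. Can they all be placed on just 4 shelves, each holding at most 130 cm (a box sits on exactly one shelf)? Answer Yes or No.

Yes

A valid assignment using 4 shelves:
  shelf 1: 110 + 20 = 130
  shelf 2: 50 + 50 + 30 = 130
  shelf 3: 50 + 45 + 15 + 15 = 125
  shelf 4: 40 = 40
Every load is within 130 cm, so 4 shelves suffice.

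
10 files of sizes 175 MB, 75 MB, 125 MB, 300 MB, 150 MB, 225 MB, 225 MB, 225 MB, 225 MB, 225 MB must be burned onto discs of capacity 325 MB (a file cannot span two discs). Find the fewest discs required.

8

Total = 300 + 225 + 225 + 225 + 225 + 225 + 175 + 150 + 125 + 75 = 1950 MB.
Lower bound: ⌈1950/325⌉ = 6 discs.
Also, 7 files each exceed 325/2 MB, and no two of those can share a disc, so at least 7 discs are needed.
A packing using 8 discs:
  disc 1: 300 = 300
  disc 2: 225 + 75 = 300
  disc 3: 225 = 225
  disc 4: 225 = 225
  disc 5: 225 = 225
  disc 6: 225 = 225
  disc 7: 175 + 150 = 325
  disc 8: 125 = 125
No arrangement into 7 discs stays within capacity, so 8 is optimal.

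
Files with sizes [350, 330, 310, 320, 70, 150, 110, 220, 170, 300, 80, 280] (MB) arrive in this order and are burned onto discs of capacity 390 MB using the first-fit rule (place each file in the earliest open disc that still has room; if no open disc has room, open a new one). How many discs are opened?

  350 → disc 1 (new)  [load 350/390]
  330 → disc 2 (new)  [load 330/390]
  310 → disc 3 (new)  [load 310/390]
  320 → disc 4 (new)  [load 320/390]
  70 → disc 3  [load 380/390]
  150 → disc 5 (new)  [load 150/390]
  110 → disc 5  [load 260/390]
  220 → disc 6 (new)  [load 220/390]
  170 → disc 6  [load 390/390]
  300 → disc 7 (new)  [load 300/390]
  80 → disc 5  [load 340/390]
  280 → disc 8 (new)  [load 280/390]
8 discs opened.

8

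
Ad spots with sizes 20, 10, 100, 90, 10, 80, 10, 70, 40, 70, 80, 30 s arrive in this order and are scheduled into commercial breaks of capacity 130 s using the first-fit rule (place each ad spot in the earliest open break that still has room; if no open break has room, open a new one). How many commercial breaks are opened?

  20 → break 1 (new)  [load 20/130]
  10 → break 1  [load 30/130]
  100 → break 1  [load 130/130]
  90 → break 2 (new)  [load 90/130]
  10 → break 2  [load 100/130]
  80 → break 3 (new)  [load 80/130]
  10 → break 2  [load 110/130]
  70 → break 4 (new)  [load 70/130]
  40 → break 3  [load 120/130]
  70 → break 5 (new)  [load 70/130]
  80 → break 6 (new)  [load 80/130]
  30 → break 4  [load 100/130]
6 commercial breaks opened.

6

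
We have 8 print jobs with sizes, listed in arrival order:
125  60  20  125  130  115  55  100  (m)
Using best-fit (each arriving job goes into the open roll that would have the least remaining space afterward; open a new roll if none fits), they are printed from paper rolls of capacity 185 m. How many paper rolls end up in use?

  125 → roll 1 (new)  [load 125/185]
  60 → roll 1  [load 185/185]
  20 → roll 2 (new)  [load 20/185]
  125 → roll 2  [load 145/185]
  130 → roll 3 (new)  [load 130/185]
  115 → roll 4 (new)  [load 115/185]
  55 → roll 3  [load 185/185]
  100 → roll 5 (new)  [load 100/185]
5 paper rolls opened.

5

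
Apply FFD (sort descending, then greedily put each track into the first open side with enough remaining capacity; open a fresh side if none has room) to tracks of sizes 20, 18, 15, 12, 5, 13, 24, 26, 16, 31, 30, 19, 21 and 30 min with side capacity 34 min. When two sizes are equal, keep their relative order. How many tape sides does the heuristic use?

9

Sorted descending: 31, 30, 30, 26, 24, 21, 20, 19, 18, 16, 15, 13, 12, 5.
  31 → side 1 (new)  [load 31/34]
  30 → side 2 (new)  [load 30/34]
  30 → side 3 (new)  [load 30/34]
  26 → side 4 (new)  [load 26/34]
  24 → side 5 (new)  [load 24/34]
  21 → side 6 (new)  [load 21/34]
  20 → side 7 (new)  [load 20/34]
  19 → side 8 (new)  [load 19/34]
  18 → side 9 (new)  [load 18/34]
  16 → side 9  [load 34/34]
  15 → side 8  [load 34/34]
  13 → side 6  [load 34/34]
  12 → side 7  [load 32/34]
  5 → side 4  [load 31/34]
9 tape sides opened.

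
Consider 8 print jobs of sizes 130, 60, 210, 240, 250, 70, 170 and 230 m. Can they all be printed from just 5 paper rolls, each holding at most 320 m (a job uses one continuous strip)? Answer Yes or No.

Yes

A valid assignment using 5 paper rolls:
  roll 1: 250 + 70 = 320
  roll 2: 240 + 60 = 300
  roll 3: 230 = 230
  roll 4: 210 = 210
  roll 5: 170 + 130 = 300
Every load is within 320 m, so 5 paper rolls suffice.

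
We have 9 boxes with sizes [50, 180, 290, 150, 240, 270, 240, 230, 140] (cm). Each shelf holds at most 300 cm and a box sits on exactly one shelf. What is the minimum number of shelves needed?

7

Total = 290 + 270 + 240 + 240 + 230 + 180 + 150 + 140 + 50 = 1790 cm.
Lower bound: ⌈1790/300⌉ = 6 shelves.
A packing using 7 shelves:
  shelf 1: 290 = 290
  shelf 2: 270 = 270
  shelf 3: 240 + 50 = 290
  shelf 4: 240 = 240
  shelf 5: 230 = 230
  shelf 6: 180 = 180
  shelf 7: 150 + 140 = 290
No arrangement into 6 shelves stays within capacity, so 7 is optimal.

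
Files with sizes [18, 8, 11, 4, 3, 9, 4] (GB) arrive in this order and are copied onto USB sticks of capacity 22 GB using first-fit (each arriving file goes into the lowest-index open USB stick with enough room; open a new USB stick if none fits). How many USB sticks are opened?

  18 → USB stick 1 (new)  [load 18/22]
  8 → USB stick 2 (new)  [load 8/22]
  11 → USB stick 2  [load 19/22]
  4 → USB stick 1  [load 22/22]
  3 → USB stick 2  [load 22/22]
  9 → USB stick 3 (new)  [load 9/22]
  4 → USB stick 3  [load 13/22]
3 USB sticks opened.

3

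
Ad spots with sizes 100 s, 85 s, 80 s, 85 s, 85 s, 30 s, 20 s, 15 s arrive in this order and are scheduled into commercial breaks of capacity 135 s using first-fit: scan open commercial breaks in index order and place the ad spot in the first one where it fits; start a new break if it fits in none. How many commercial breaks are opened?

5

  100 → break 1 (new)  [load 100/135]
  85 → break 2 (new)  [load 85/135]
  80 → break 3 (new)  [load 80/135]
  85 → break 4 (new)  [load 85/135]
  85 → break 5 (new)  [load 85/135]
  30 → break 1  [load 130/135]
  20 → break 2  [load 105/135]
  15 → break 2  [load 120/135]
5 commercial breaks opened.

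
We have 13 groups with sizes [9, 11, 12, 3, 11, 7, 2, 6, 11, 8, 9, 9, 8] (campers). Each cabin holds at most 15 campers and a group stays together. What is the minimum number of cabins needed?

Total = 12 + 11 + 11 + 11 + 9 + 9 + 9 + 8 + 8 + 7 + 6 + 3 + 2 = 106 campers.
Lower bound: ⌈106/15⌉ = 8 cabins.
Also, 9 groups each exceed 15/2 campers, and no two of those can share a cabin, so at least 9 cabins are needed.
A packing using 9 cabins:
  cabin 1: 12 + 3 = 15
  cabin 2: 11 + 2 = 13
  cabin 3: 11 = 11
  cabin 4: 11 = 11
  cabin 5: 9 + 6 = 15
  cabin 6: 9 = 9
  cabin 7: 9 = 9
  cabin 8: 8 + 7 = 15
  cabin 9: 8 = 8
This matches the lower bound, so 9 is optimal.

9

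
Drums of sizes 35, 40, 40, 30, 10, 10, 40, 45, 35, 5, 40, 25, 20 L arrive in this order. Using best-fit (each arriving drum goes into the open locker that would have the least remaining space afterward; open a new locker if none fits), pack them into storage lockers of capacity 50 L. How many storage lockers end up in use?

9

  35 → locker 1 (new)  [load 35/50]
  40 → locker 2 (new)  [load 40/50]
  40 → locker 3 (new)  [load 40/50]
  30 → locker 4 (new)  [load 30/50]
  10 → locker 2  [load 50/50]
  10 → locker 3  [load 50/50]
  40 → locker 5 (new)  [load 40/50]
  45 → locker 6 (new)  [load 45/50]
  35 → locker 7 (new)  [load 35/50]
  5 → locker 6  [load 50/50]
  40 → locker 8 (new)  [load 40/50]
  25 → locker 9 (new)  [load 25/50]
  20 → locker 4  [load 50/50]
9 storage lockers opened.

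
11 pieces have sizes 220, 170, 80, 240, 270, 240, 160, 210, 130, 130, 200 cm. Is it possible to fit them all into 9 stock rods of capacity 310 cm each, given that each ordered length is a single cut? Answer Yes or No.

A valid assignment using 8 stock rods:
  stock rod 1: 270 = 270
  stock rod 2: 240 = 240
  stock rod 3: 240 = 240
  stock rod 4: 220 + 80 = 300
  stock rod 5: 210 = 210
  stock rod 6: 200 = 200
  stock rod 7: 170 + 130 = 300
  stock rod 8: 160 + 130 = 290
That uses only 8 ≤ 9, so 9 stock rods are enough.

Yes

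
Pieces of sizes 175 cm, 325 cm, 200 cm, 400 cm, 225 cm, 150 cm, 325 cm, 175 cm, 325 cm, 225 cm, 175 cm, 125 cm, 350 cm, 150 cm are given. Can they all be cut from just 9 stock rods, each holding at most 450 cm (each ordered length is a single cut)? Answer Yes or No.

Yes

A valid assignment using 9 stock rods:
  stock rod 1: 400 = 400
  stock rod 2: 350 = 350
  stock rod 3: 325 + 125 = 450
  stock rod 4: 325 = 325
  stock rod 5: 325 = 325
  stock rod 6: 225 + 225 = 450
  stock rod 7: 200 + 175 = 375
  stock rod 8: 175 + 175 = 350
  stock rod 9: 150 + 150 = 300
Every load is within 450 cm, so 9 stock rods suffice.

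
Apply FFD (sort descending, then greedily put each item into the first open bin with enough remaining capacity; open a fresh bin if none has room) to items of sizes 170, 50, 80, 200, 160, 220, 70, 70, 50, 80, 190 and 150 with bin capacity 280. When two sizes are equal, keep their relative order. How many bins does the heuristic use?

Sorted descending: 220, 200, 190, 170, 160, 150, 80, 80, 70, 70, 50, 50.
  220 → bin 1 (new)  [load 220/280]
  200 → bin 2 (new)  [load 200/280]
  190 → bin 3 (new)  [load 190/280]
  170 → bin 4 (new)  [load 170/280]
  160 → bin 5 (new)  [load 160/280]
  150 → bin 6 (new)  [load 150/280]
  80 → bin 2  [load 280/280]
  80 → bin 3  [load 270/280]
  70 → bin 4  [load 240/280]
  70 → bin 5  [load 230/280]
  50 → bin 1  [load 270/280]
  50 → bin 5  [load 280/280]
6 bins opened.

6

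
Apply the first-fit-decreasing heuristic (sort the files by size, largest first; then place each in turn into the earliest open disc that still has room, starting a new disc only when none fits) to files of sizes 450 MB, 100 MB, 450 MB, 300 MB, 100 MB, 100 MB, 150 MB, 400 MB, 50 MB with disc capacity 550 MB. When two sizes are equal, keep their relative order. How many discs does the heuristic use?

Sorted descending: 450, 450, 400, 300, 150, 100, 100, 100, 50.
  450 → disc 1 (new)  [load 450/550]
  450 → disc 2 (new)  [load 450/550]
  400 → disc 3 (new)  [load 400/550]
  300 → disc 4 (new)  [load 300/550]
  150 → disc 3  [load 550/550]
  100 → disc 1  [load 550/550]
  100 → disc 2  [load 550/550]
  100 → disc 4  [load 400/550]
  50 → disc 4  [load 450/550]
4 discs opened.

4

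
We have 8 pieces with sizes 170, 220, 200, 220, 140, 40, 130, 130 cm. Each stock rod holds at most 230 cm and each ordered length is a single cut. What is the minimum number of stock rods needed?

Total = 220 + 220 + 200 + 170 + 140 + 130 + 130 + 40 = 1250 cm.
Lower bound: ⌈1250/230⌉ = 6 stock rods.
Also, 7 pieces each exceed 115 cm, and no two of those can share a stock rod, so at least 7 stock rods are needed.
A packing using 7 stock rods:
  stock rod 1: 220 = 220
  stock rod 2: 220 = 220
  stock rod 3: 200 = 200
  stock rod 4: 170 + 40 = 210
  stock rod 5: 140 = 140
  stock rod 6: 130 = 130
  stock rod 7: 130 = 130
This matches the lower bound, so 7 is optimal.

7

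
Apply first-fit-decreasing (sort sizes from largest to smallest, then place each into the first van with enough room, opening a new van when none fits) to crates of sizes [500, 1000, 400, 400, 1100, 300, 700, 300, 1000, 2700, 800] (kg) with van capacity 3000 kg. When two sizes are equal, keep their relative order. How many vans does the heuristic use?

Sorted descending: 2700, 1100, 1000, 1000, 800, 700, 500, 400, 400, 300, 300.
  2700 → van 1 (new)  [load 2700/3000]
  1100 → van 2 (new)  [load 1100/3000]
  1000 → van 2  [load 2100/3000]
  1000 → van 3 (new)  [load 1000/3000]
  800 → van 2  [load 2900/3000]
  700 → van 3  [load 1700/3000]
  500 → van 3  [load 2200/3000]
  400 → van 3  [load 2600/3000]
  400 → van 3  [load 3000/3000]
  300 → van 1  [load 3000/3000]
  300 → van 4 (new)  [load 300/3000]
4 vans opened.

4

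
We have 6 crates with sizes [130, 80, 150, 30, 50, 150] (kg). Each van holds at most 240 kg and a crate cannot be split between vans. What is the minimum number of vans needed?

3

Total = 150 + 150 + 130 + 80 + 50 + 30 = 590 kg.
Lower bound: ⌈590/240⌉ = 3 vans.
A packing using 3 vans:
  van 1: 150 + 80 = 230
  van 2: 150 + 50 + 30 = 230
  van 3: 130 = 130
This matches the lower bound, so 3 is optimal.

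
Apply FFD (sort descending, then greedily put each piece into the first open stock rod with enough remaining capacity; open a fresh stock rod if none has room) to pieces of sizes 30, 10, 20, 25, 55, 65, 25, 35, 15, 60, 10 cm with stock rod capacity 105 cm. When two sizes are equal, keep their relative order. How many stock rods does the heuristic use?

4

Sorted descending: 65, 60, 55, 35, 30, 25, 25, 20, 15, 10, 10.
  65 → stock rod 1 (new)  [load 65/105]
  60 → stock rod 2 (new)  [load 60/105]
  55 → stock rod 3 (new)  [load 55/105]
  35 → stock rod 1  [load 100/105]
  30 → stock rod 2  [load 90/105]
  25 → stock rod 3  [load 80/105]
  25 → stock rod 3  [load 105/105]
  20 → stock rod 4 (new)  [load 20/105]
  15 → stock rod 2  [load 105/105]
  10 → stock rod 4  [load 30/105]
  10 → stock rod 4  [load 40/105]
4 stock rods opened.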